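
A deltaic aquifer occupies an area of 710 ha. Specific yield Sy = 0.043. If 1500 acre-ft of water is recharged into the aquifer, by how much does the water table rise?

A = 710 ha = 7.1 × 10^6 m²
ΔV = 1500 acre-ft = 1.85 × 10^6 m³
Δh = ΔV / (Sy × A) = 1.85 × 10^6 m³ / (0.043 × 7.1 × 10^6 m²) = 6.06 m

Δh ≈ 6.06 m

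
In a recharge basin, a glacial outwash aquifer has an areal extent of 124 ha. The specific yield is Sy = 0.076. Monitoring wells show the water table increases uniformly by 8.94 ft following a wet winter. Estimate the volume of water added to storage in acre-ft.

A = 124 ha = 1.24 × 10^6 m²
Δh = 8.94 ft = 2.725 m
ΔV = Sy × A × Δh = 0.076 × 1.24 × 10^6 m² × 2.725 m = 2.568 × 10^5 m³
ΔV = 2.568 × 10^5 m³ = 208.2 acre-ft

ΔV ≈ 208 acre-ft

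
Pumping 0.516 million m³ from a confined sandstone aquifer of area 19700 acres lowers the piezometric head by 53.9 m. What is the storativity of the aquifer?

A = 19700 acres = 7.972 × 10^7 m²
ΔV = 0.516 million m³ = 5.16 × 10^5 m³
S = ΔV / (A × Δh) = 5.16 × 10^5 m³ / (7.972 × 10^7 m² × 53.9 m) = 1.201 × 10^-4

S ≈ 1.2 × 10^-4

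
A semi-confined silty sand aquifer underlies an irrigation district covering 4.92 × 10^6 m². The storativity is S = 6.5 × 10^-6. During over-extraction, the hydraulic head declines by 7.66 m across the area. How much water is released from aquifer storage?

ΔV = S × A × Δh = 6.5 × 10^-6 × 4.92 × 10^6 m² × 7.66 m = 245 m³

ΔV ≈ 245 m³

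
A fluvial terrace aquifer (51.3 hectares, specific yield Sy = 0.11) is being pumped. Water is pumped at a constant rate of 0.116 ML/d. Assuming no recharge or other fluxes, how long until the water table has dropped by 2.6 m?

A = 51.3 hectares = 5.13 × 10^5 m²
ΔV = Sy × A × Δh = 0.11 × 5.13 × 10^5 × 2.6 = 1.467 × 10^5 m³
Q = 0.116 ML/d = 116 m³/d
t = ΔV / Q = 1.467 × 10^5 m³ / 116 m³/d = 1265 d

t ≈ 1260 days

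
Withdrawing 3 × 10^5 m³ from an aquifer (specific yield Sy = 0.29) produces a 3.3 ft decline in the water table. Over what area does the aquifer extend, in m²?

Δh = 3.3 ft = 1.006 m
A = ΔV / (Sy × Δh) = 3 × 10^5 / (0.29 × 1.006) = 1.028 × 10^6 m²

A ≈ 1.03 × 10^6 m²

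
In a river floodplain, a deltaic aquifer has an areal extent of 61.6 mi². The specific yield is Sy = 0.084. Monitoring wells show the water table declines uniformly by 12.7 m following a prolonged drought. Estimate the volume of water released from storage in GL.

ΔV ≈ 170 GL

A = 61.6 mi² = 1.595 × 10^8 m²
ΔV = Sy × A × Δh = 0.084 × 1.595 × 10^8 m² × 12.7 m = 1.702 × 10^8 m³
ΔV = 1.702 × 10^8 m³ = 170.2 GL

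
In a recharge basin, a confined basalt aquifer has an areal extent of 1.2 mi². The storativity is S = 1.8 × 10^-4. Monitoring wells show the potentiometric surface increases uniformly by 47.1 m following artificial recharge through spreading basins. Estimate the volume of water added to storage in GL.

A = 1.2 mi² = 3.108 × 10^6 m²
ΔV = S × A × Δh = 1.8 × 10^-4 × 3.108 × 10^6 m² × 47.1 m = 26350 m³
ΔV = 26350 m³ = 0.02635 GL

ΔV ≈ 0.0263 GL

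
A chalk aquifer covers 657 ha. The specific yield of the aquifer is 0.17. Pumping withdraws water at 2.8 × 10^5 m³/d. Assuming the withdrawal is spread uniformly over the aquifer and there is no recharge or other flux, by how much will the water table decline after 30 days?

Δh ≈ 7.52 m

A = 657 ha = 6.57 × 10^6 m²
ΔV = Q × t = 2.8 × 10^5 m³/d × 30 d = 8.4 × 10^6 m³
Δh = ΔV / (Sy × A) = 8.4 × 10^6 / (0.17 × 6.57 × 10^6) = 7.521 m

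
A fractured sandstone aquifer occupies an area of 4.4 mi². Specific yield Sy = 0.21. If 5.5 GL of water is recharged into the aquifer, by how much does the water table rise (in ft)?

Δh ≈ 7.54 ft

A = 4.4 mi² = 1.14 × 10^7 m²
ΔV = 5.5 GL = 5.5 × 10^6 m³
Δh = ΔV / (Sy × A) = 5.5 × 10^6 m³ / (0.21 × 1.14 × 10^7 m²) = 2.298 m
Δh = 2.298 m = 7.54 ft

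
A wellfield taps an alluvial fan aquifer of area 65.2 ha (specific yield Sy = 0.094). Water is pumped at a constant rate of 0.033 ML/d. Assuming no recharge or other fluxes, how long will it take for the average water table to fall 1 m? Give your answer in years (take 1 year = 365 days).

t ≈ 5.09 years

A = 65.2 ha = 6.52 × 10^5 m²
ΔV = Sy × A × Δh = 0.094 × 6.52 × 10^5 × 1 = 61290 m³
Q = 0.033 ML/d = 33 m³/d
t = ΔV / Q = 61290 m³ / 33 m³/d = 1857 d
t = 1857 d ≈ 5.088 years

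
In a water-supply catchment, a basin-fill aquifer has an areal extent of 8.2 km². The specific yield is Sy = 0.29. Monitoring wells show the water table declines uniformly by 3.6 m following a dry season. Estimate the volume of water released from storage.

A = 8.2 km² = 8.2 × 10^6 m²
ΔV = Sy × A × Δh = 0.29 × 8.2 × 10^6 m² × 3.6 m = 8.561 × 10^6 m³

ΔV ≈ 8.56 × 10^6 m³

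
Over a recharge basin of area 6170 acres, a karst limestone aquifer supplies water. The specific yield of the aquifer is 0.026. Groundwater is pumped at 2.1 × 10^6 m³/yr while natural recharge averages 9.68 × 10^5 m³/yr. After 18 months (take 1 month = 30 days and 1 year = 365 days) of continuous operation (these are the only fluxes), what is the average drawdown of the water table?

A = 6170 acres = 2.497 × 10^7 m²
Net abstraction = 2.1 × 10^6 − 9.68 × 10^5 = 1.132 × 10^6 m³/yr
Q_net = 1.132 × 10^6 m³/yr = 3101 m³/d
t = 18 months = 540 d
ΔV = Q × t = 3101 m³/d × 540 d = 1.675 × 10^6 m³
Δh = ΔV / (Sy × A) = 1.675 × 10^6 / (0.026 × 2.497 × 10^7) = 2.58 m

Δh ≈ 2.58 m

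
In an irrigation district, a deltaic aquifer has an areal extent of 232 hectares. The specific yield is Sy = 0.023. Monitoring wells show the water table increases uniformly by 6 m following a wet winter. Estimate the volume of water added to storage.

ΔV ≈ 3.2 × 10^5 m³

A = 232 hectares = 2.32 × 10^6 m²
ΔV = Sy × A × Δh = 0.023 × 2.32 × 10^6 m² × 6 m = 3.202 × 10^5 m³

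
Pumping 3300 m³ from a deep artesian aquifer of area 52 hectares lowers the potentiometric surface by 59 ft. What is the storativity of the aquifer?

A = 52 hectares = 5.2 × 10^5 m²
Δh = 59 ft = 17.98 m
S = ΔV / (A × Δh) = 3300 m³ / (5.2 × 10^5 m² × 17.98 m) = 3.529 × 10^-4

S ≈ 3.5 × 10^-4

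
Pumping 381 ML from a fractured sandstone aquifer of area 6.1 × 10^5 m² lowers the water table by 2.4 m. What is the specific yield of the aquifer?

ΔV = 381 ML = 3.81 × 10^5 m³
Sy = ΔV / (A × Δh) = 3.81 × 10^5 m³ / (6.1 × 10^5 m² × 2.4 m) = 0.2602

Sy ≈ 0.26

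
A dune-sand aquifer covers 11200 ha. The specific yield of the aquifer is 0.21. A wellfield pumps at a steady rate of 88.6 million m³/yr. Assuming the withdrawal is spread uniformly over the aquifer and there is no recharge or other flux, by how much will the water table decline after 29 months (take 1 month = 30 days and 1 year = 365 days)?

Δh ≈ 8.98 m

A = 11200 ha = 1.12 × 10^8 m²
Q = 88.6 million m³/yr = 2.427 × 10^5 m³/d
t = 29 months = 870 d
ΔV = Q × t = 2.427 × 10^5 m³/d × 870 d = 2.112 × 10^8 m³
Δh = ΔV / (Sy × A) = 2.112 × 10^8 / (0.21 × 1.12 × 10^8) = 8.979 m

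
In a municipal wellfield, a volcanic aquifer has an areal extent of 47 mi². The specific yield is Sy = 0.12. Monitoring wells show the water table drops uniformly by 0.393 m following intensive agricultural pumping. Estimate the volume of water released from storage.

ΔV ≈ 5.74 × 10^6 m³

A = 47 mi² = 1.217 × 10^8 m²
ΔV = Sy × A × Δh = 0.12 × 1.217 × 10^8 m² × 0.393 m = 5.741 × 10^6 m³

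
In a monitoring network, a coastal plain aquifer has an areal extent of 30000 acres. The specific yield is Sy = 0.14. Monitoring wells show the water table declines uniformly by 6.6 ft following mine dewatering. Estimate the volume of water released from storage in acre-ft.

ΔV ≈ 27700 acre-ft

A = 30000 acres = 1.214 × 10^8 m²
Δh = 6.6 ft = 2.012 m
ΔV = Sy × A × Δh = 0.14 × 1.214 × 10^8 m² × 2.012 m = 3.419 × 10^7 m³
ΔV = 3.419 × 10^7 m³ = 27720 acre-ft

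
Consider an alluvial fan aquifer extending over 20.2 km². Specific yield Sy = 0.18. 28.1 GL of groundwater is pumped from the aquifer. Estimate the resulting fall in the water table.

Δh ≈ 7.73 m

A = 20.2 km² = 2.02 × 10^7 m²
ΔV = 28.1 GL = 2.81 × 10^7 m³
Δh = ΔV / (Sy × A) = 2.81 × 10^7 m³ / (0.18 × 2.02 × 10^7 m²) = 7.728 m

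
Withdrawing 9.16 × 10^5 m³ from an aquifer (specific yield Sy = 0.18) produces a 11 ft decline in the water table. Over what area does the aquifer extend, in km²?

A ≈ 1.52 km²

Δh = 11 ft = 3.353 m
A = ΔV / (Sy × Δh) = 9.16 × 10^5 / (0.18 × 3.353) = 1.518 × 10^6 m²
A = 1.518 × 10^6 m² = 1.518 km²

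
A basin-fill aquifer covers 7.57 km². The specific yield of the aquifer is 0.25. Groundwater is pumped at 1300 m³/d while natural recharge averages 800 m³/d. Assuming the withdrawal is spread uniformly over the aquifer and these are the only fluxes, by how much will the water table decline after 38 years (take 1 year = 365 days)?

A = 7.57 km² = 7.57 × 10^6 m²
Net abstraction = 1300 − 800 = 500 m³/d
t = 38 years = 13870 d
ΔV = Q × t = 500 m³/d × 13870 d = 6.935 × 10^6 m³
Δh = ΔV / (Sy × A) = 6.935 × 10^6 / (0.25 × 7.57 × 10^6) = 3.664 m

Δh ≈ 3.66 m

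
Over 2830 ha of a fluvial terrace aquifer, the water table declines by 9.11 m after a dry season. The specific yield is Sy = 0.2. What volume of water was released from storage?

ΔV ≈ 5.16 × 10^7 m³

A = 2830 ha = 2.83 × 10^7 m²
ΔV = Sy × A × Δh = 0.2 × 2.83 × 10^7 m² × 9.11 m = 5.156 × 10^7 m³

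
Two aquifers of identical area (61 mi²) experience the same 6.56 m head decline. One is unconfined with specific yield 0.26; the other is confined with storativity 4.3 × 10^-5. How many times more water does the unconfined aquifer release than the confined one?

ΔV_u / ΔV_c ≈ 6050

A = 61 mi² = 1.58 × 10^8 m²
Unconfined: ΔV_u = Sy × A × Δh = 0.26 × 1.58 × 10^8 × 6.56 = 2.695 × 10^8 m³
Confined: ΔV_c = S × A × Δh = 4.3 × 10^-5 × 1.58 × 10^8 × 6.56 = 44570 m³
Ratio = ΔV_u / ΔV_c = Sy / S = 0.26 / 4.3 × 10^-5 = 6047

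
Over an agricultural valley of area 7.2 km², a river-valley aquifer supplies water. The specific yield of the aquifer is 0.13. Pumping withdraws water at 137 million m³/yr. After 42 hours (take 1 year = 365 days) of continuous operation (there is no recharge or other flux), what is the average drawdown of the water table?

A = 7.2 km² = 7.2 × 10^6 m²
Q = 137 million m³/yr = 3.753 × 10^5 m³/d
t = 42 hours = 1.75 d
ΔV = Q × t = 3.753 × 10^5 m³/d × 1.75 d = 6.568 × 10^5 m³
Δh = ΔV / (Sy × A) = 6.568 × 10^5 / (0.13 × 7.2 × 10^6) = 0.7018 m

Δh ≈ 0.702 m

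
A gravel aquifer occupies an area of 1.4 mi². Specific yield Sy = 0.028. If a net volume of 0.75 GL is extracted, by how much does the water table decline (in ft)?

A = 1.4 mi² = 3.626 × 10^6 m²
ΔV = 0.75 GL = 7.5 × 10^5 m³
Δh = ΔV / (Sy × A) = 7.5 × 10^5 m³ / (0.028 × 3.626 × 10^6 m²) = 7.387 m
Δh = 7.387 m = 24.24 ft

Δh ≈ 24.2 ft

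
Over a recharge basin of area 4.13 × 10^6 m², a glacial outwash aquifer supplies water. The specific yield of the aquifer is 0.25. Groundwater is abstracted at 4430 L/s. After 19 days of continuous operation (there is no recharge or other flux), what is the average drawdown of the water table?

Δh ≈ 7.04 m

Q = 4430 L/s = 3.828 × 10^5 m³/d
ΔV = Q × t = 3.828 × 10^5 m³/d × 19 d = 7.272 × 10^6 m³
Δh = ΔV / (Sy × A) = 7.272 × 10^6 / (0.25 × 4.13 × 10^6) = 7.043 m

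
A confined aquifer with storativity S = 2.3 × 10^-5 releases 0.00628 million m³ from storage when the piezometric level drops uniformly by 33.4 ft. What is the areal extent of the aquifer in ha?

A ≈ 2680 ha

Δh = 33.4 ft = 10.18 m
ΔV = 0.00628 million m³ = 6280 m³
A = ΔV / (S × Δh) = 6280 / (2.3 × 10^-5 × 10.18) = 2.682 × 10^7 m²
A = 2.682 × 10^7 m² = 2682 ha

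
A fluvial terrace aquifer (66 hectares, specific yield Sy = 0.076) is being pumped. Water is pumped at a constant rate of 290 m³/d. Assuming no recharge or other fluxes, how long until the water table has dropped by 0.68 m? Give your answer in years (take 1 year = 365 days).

t ≈ 0.322 years

A = 66 hectares = 6.6 × 10^5 m²
ΔV = Sy × A × Δh = 0.076 × 6.6 × 10^5 × 0.68 = 34110 m³
t = ΔV / Q = 34110 m³ / 290 m³/d = 117.6 d
t = 117.6 d ≈ 0.3222 years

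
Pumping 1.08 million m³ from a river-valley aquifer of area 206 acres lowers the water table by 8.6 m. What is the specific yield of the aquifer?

A = 206 acres = 8.337 × 10^5 m²
ΔV = 1.08 million m³ = 1.08 × 10^6 m³
Sy = ΔV / (A × Δh) = 1.08 × 10^6 m³ / (8.337 × 10^5 m² × 8.6 m) = 0.1506

Sy ≈ 0.15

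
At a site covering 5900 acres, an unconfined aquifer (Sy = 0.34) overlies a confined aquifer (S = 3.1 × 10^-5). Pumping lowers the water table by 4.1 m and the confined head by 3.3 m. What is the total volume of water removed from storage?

ΔV ≈ 3.33 × 10^7 m³

A = 5900 acres = 2.388 × 10^7 m²
Unconfined: ΔV_u = Sy × A × Δh_u = 0.34 × 2.388 × 10^7 × 4.1 = 3.328 × 10^7 m³
Confined: ΔV_c = S × A × Δh_c = 3.1 × 10^-5 × 2.388 × 10^7 × 3.3 = 2443 m³
Total ΔV = 3.328 × 10^7 + 2443 = 3.329 × 10^7 m³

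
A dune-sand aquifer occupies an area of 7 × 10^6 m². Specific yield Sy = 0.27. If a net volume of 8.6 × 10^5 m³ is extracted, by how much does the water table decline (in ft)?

Δh ≈ 1.49 ft

Δh = ΔV / (Sy × A) = 8.6 × 10^5 m³ / (0.27 × 7 × 10^6 m²) = 0.455 m
Δh = 0.455 m = 1.493 ft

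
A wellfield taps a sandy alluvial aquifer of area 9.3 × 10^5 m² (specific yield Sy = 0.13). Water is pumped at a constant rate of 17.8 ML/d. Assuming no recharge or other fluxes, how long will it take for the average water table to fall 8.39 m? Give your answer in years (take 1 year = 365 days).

ΔV = Sy × A × Δh = 0.13 × 9.3 × 10^5 × 8.39 = 1.014 × 10^6 m³
Q = 17.8 ML/d = 17800 m³/d
t = ΔV / Q = 1.014 × 10^6 m³ / 17800 m³/d = 56.99 d
t = 56.99 d ≈ 0.1561 years

t ≈ 0.156 years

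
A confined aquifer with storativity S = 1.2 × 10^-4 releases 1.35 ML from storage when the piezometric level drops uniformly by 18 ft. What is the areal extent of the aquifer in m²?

A ≈ 2.05 × 10^6 m²

Δh = 18 ft = 5.486 m
ΔV = 1.35 ML = 1350 m³
A = ΔV / (S × Δh) = 1350 / (1.2 × 10^-4 × 5.486) = 2.051 × 10^6 m²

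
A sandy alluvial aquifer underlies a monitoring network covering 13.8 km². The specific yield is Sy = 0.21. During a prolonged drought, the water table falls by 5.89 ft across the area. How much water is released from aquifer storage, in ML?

A = 13.8 km² = 1.38 × 10^7 m²
Δh = 5.89 ft = 1.795 m
ΔV = Sy × A × Δh = 0.21 × 1.38 × 10^7 m² × 1.795 m = 5.203 × 10^6 m³
ΔV = 5.203 × 10^6 m³ = 5203 ML

ΔV ≈ 5200 ML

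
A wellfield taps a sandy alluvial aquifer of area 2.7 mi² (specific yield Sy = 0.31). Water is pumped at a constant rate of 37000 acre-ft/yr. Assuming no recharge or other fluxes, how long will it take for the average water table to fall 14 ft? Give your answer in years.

A = 2.7 mi² = 6.993 × 10^6 m²
Δh = 14 ft = 4.267 m
ΔV = Sy × A × Δh = 0.31 × 6.993 × 10^6 × 4.267 = 9.251 × 10^6 m³
Q = 37000 acre-ft/yr = 1.25 × 10^5 m³/d
t = ΔV / Q = 9.251 × 10^6 m³ / 1.25 × 10^5 m³/d = 73.98 d
t = 73.98 d ≈ 0.2027 years

t ≈ 0.203 years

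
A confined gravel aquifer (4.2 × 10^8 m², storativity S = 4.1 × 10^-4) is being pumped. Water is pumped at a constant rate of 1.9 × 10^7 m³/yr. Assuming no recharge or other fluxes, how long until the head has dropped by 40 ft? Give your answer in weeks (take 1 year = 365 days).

t ≈ 5.76 weeks

Δh = 40 ft = 12.19 m
ΔV = S × A × Δh = 4.1 × 10^-4 × 4.2 × 10^8 × 12.19 = 2.099 × 10^6 m³
Q = 1.9 × 10^7 m³/yr = 52050 m³/d
t = ΔV / Q = 2.099 × 10^6 m³ / 52050 m³/d = 40.33 d
t = 40.33 d ≈ 5.762 weeks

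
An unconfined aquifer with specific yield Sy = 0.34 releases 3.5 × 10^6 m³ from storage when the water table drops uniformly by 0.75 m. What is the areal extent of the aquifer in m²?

A = ΔV / (Sy × Δh) = 3.5 × 10^6 / (0.34 × 0.75) = 1.373 × 10^7 m²

A ≈ 1.37 × 10^7 m²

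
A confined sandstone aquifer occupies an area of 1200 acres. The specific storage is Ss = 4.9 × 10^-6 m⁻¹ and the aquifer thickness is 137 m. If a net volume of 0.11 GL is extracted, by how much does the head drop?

Δh ≈ 33.7 m

S = Ss × b = 4.9 × 10^-6 m⁻¹ × 137 m = 6.713 × 10^-4
A = 1200 acres = 4.856 × 10^6 m²
ΔV = 0.11 GL = 1.1 × 10^5 m³
Δh = ΔV / (S × A) = 1.1 × 10^5 m³ / (6.713 × 10^-4 × 4.856 × 10^6 m²) = 33.74 m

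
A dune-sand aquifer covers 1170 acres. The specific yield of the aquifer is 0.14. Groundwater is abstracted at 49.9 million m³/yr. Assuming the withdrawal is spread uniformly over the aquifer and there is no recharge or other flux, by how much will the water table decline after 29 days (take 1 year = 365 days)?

A = 1170 acres = 4.735 × 10^6 m²
Q = 49.9 million m³/yr = 1.367 × 10^5 m³/d
ΔV = Q × t = 1.367 × 10^5 m³/d × 29 d = 3.965 × 10^6 m³
Δh = ΔV / (Sy × A) = 3.965 × 10^6 / (0.14 × 4.735 × 10^6) = 5.981 m

Δh ≈ 5.98 m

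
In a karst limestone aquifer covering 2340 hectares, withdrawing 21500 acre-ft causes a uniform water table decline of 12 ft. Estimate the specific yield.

A = 2340 hectares = 2.34 × 10^7 m²
Δh = 12 ft = 3.658 m
ΔV = 21500 acre-ft = 2.652 × 10^7 m³
Sy = ΔV / (A × Δh) = 2.652 × 10^7 m³ / (2.34 × 10^7 m² × 3.658 m) = 0.3099

Sy ≈ 0.31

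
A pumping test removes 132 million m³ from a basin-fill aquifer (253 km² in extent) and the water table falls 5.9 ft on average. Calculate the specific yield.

Sy ≈ 0.29

A = 253 km² = 2.53 × 10^8 m²
Δh = 5.9 ft = 1.798 m
ΔV = 132 million m³ = 1.32 × 10^8 m³
Sy = ΔV / (A × Δh) = 1.32 × 10^8 m³ / (2.53 × 10^8 m² × 1.798 m) = 0.2901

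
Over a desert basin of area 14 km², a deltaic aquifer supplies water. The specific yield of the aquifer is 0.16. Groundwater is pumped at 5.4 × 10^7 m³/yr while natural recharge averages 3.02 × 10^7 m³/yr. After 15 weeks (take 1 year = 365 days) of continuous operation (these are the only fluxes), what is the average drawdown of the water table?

A = 14 km² = 1.4 × 10^7 m²
Net abstraction = 5.4 × 10^7 − 3.02 × 10^7 = 2.38 × 10^7 m³/yr
Q_net = 2.38 × 10^7 m³/yr = 65210 m³/d
t = 15 weeks = 105 d
ΔV = Q × t = 65210 m³/d × 105 d = 6.847 × 10^6 m³
Δh = ΔV / (Sy × A) = 6.847 × 10^6 / (0.16 × 1.4 × 10^7) = 3.057 m

Δh ≈ 3.06 m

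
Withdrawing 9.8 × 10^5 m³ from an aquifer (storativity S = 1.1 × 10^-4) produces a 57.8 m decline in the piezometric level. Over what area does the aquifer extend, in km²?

A = ΔV / (S × Δh) = 9.8 × 10^5 / (1.1 × 10^-4 × 57.8) = 1.541 × 10^8 m²
A = 1.541 × 10^8 m² = 154.1 km²

A ≈ 154 km²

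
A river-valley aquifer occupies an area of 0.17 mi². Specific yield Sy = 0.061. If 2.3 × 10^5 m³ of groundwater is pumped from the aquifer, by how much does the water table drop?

A = 0.17 mi² = 4.403 × 10^5 m²
Δh = ΔV / (Sy × A) = 2.3 × 10^5 m³ / (0.061 × 4.403 × 10^5 m²) = 8.564 m

Δh ≈ 8.56 m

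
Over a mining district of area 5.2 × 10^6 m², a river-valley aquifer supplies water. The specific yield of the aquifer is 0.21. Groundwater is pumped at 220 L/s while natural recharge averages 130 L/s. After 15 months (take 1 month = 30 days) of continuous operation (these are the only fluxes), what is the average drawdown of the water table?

Δh ≈ 3.2 m

Net abstraction = 220 − 130 = 90 L/s
Q_net = 90 L/s = 7776 m³/d
t = 15 months = 450 d
ΔV = Q × t = 7776 m³/d × 450 d = 3.499 × 10^6 m³
Δh = ΔV / (Sy × A) = 3.499 × 10^6 / (0.21 × 5.2 × 10^6) = 3.204 m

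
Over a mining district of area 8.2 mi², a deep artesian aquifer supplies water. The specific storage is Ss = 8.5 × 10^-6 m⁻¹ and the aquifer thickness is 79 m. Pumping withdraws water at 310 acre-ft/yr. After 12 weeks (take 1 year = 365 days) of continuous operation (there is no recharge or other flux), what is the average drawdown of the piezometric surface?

S = Ss × b = 8.5 × 10^-6 m⁻¹ × 79 m = 6.715 × 10^-4
A = 8.2 mi² = 2.124 × 10^7 m²
Q = 310 acre-ft/yr = 1048 m³/d
t = 12 weeks = 84 d
ΔV = Q × t = 1048 m³/d × 84 d = 88000 m³
Δh = ΔV / (S × A) = 88000 / (6.715 × 10^-4 × 2.124 × 10^7) = 6.171 m

Δh ≈ 6.17 m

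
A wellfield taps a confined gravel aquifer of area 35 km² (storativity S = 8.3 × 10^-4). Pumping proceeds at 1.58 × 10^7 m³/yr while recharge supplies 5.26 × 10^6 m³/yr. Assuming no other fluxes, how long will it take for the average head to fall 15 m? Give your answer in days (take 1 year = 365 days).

t ≈ 15.1 days

A = 35 km² = 3.5 × 10^7 m²
ΔV = S × A × Δh = 8.3 × 10^-4 × 3.5 × 10^7 × 15 = 4.357 × 10^5 m³
Net withdrawal = 1.58 × 10^7 − 5.26 × 10^6 = 1.054 × 10^7 m³/yr = 28880 m³/d
t = ΔV / Q = 4.357 × 10^5 m³ / 28880 m³/d = 15.09 d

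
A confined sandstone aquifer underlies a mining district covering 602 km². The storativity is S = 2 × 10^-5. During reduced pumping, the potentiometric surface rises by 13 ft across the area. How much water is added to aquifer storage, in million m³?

A = 602 km² = 6.02 × 10^8 m²
Δh = 13 ft = 3.962 m
ΔV = S × A × Δh = 2 × 10^-5 × 6.02 × 10^8 m² × 3.962 m = 47710 m³
ΔV = 47710 m³ = 0.04771 million m³

ΔV ≈ 0.0477 million m³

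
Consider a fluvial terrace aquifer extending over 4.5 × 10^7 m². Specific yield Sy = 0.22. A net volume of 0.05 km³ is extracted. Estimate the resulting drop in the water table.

ΔV = 0.05 km³ = 5 × 10^7 m³
Δh = ΔV / (Sy × A) = 5 × 10^7 m³ / (0.22 × 4.5 × 10^7 m²) = 5.051 m

Δh ≈ 5.05 m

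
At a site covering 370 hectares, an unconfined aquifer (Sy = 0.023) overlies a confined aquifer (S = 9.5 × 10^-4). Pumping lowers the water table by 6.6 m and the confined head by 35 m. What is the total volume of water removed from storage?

A = 370 hectares = 3.7 × 10^6 m²
Unconfined: ΔV_u = Sy × A × Δh_u = 0.023 × 3.7 × 10^6 × 6.6 = 5.617 × 10^5 m³
Confined: ΔV_c = S × A × Δh_c = 9.5 × 10^-4 × 3.7 × 10^6 × 35 = 1.23 × 10^5 m³
Total ΔV = 5.617 × 10^5 + 1.23 × 10^5 = 6.847 × 10^5 m³

ΔV ≈ 6.85 × 10^5 m³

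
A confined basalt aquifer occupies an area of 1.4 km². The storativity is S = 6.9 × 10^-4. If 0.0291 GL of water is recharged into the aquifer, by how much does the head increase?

Δh ≈ 30.1 m

A = 1.4 km² = 1.4 × 10^6 m²
ΔV = 0.0291 GL = 29100 m³
Δh = ΔV / (S × A) = 29100 m³ / (6.9 × 10^-4 × 1.4 × 10^6 m²) = 30.12 m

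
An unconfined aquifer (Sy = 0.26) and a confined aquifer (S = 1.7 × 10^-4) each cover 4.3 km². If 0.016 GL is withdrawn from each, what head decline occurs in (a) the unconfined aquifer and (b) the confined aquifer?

A = 4.3 km² = 4.3 × 10^6 m²
ΔV = 0.016 GL = 16000 m³
Unconfined: Δh_u = ΔV/(Sy·A) = 16000/(0.26 × 4.3 × 10^6) = 0.01431 m
Confined: Δh_c = ΔV/(S·A) = 16000/(1.7 × 10^-4 × 4.3 × 10^6) = 21.89 m

Δh_u ≈ 0.0143 m; Δh_c ≈ 21.9 m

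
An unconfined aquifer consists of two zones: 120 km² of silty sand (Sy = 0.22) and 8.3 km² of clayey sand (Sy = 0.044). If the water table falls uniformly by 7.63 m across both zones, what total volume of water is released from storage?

ΔV ≈ 2.04 × 10^8 m³

A₁ = 120 km² = 1.2 × 10^8 m²; A₂ = 8.3 km² = 8.3 × 10^6 m²
ΔV₁ = 0.22 × 1.2 × 10^8 × 7.63 = 2.014 × 10^8 m³
ΔV₂ = 0.044 × 8.3 × 10^6 × 7.63 = 2.786 × 10^6 m³
ΔV = ΔV₁ + ΔV₂ = 2.042 × 10^8 m³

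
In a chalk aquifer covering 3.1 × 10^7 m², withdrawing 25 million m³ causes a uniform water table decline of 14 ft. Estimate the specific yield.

Sy ≈ 0.19

Δh = 14 ft = 4.267 m
ΔV = 25 million m³ = 2.5 × 10^7 m³
Sy = ΔV / (A × Δh) = 2.5 × 10^7 m³ / (3.1 × 10^7 m² × 4.267 m) = 0.189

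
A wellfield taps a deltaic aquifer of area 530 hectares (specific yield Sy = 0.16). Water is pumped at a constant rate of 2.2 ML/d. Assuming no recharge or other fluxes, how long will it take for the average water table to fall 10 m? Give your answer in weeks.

t ≈ 551 weeks

A = 530 hectares = 5.3 × 10^6 m²
ΔV = Sy × A × Δh = 0.16 × 5.3 × 10^6 × 10 = 8.48 × 10^6 m³
Q = 2.2 ML/d = 2200 m³/d
t = ΔV / Q = 8.48 × 10^6 m³ / 2200 m³/d = 3855 d
t = 3855 d ≈ 550.6 weeks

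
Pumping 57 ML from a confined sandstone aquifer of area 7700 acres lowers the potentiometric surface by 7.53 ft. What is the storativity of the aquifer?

A = 7700 acres = 3.116 × 10^7 m²
Δh = 7.53 ft = 2.295 m
ΔV = 57 ML = 57000 m³
S = ΔV / (A × Δh) = 57000 m³ / (3.116 × 10^7 m² × 2.295 m) = 7.97 × 10^-4

S ≈ 8 × 10^-4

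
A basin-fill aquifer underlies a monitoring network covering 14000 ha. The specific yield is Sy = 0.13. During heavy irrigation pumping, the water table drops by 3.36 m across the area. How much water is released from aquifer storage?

A = 14000 ha = 1.4 × 10^8 m²
ΔV = Sy × A × Δh = 0.13 × 1.4 × 10^8 m² × 3.36 m = 6.115 × 10^7 m³

ΔV ≈ 6.12 × 10^7 m³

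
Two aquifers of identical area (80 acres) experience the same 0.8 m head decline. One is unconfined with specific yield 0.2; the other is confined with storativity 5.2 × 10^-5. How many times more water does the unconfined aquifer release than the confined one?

ΔV_u / ΔV_c ≈ 3850

A = 80 acres = 3.237 × 10^5 m²
Unconfined: ΔV_u = Sy × A × Δh = 0.2 × 3.237 × 10^5 × 0.8 = 51800 m³
Confined: ΔV_c = S × A × Δh = 5.2 × 10^-5 × 3.237 × 10^5 × 0.8 = 13.47 m³
Ratio = ΔV_u / ΔV_c = Sy / S = 0.2 / 5.2 × 10^-5 = 3846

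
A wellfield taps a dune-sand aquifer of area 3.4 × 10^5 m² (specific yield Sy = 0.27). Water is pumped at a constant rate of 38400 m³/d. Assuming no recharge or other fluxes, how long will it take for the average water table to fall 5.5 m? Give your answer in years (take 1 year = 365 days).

ΔV = Sy × A × Δh = 0.27 × 3.4 × 10^5 × 5.5 = 5.049 × 10^5 m³
t = ΔV / Q = 5.049 × 10^5 m³ / 38400 m³/d = 13.15 d
t = 13.15 d ≈ 0.03602 years

t ≈ 0.036 years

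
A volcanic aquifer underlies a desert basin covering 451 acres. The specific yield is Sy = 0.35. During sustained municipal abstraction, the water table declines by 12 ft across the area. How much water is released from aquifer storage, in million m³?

A = 451 acres = 1.825 × 10^6 m²
Δh = 12 ft = 3.658 m
ΔV = Sy × A × Δh = 0.35 × 1.825 × 10^6 m² × 3.658 m = 2.336 × 10^6 m³
ΔV = 2.336 × 10^6 m³ = 2.336 million m³

ΔV ≈ 2.34 million m³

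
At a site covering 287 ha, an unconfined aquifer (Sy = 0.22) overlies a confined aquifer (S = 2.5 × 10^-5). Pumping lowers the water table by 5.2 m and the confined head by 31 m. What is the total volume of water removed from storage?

ΔV ≈ 3.29 × 10^6 m³

A = 287 ha = 2.87 × 10^6 m²
Unconfined: ΔV_u = Sy × A × Δh_u = 0.22 × 2.87 × 10^6 × 5.2 = 3.283 × 10^6 m³
Confined: ΔV_c = S × A × Δh_c = 2.5 × 10^-5 × 2.87 × 10^6 × 31 = 2224 m³
Total ΔV = 3.283 × 10^6 + 2224 = 3.286 × 10^6 m³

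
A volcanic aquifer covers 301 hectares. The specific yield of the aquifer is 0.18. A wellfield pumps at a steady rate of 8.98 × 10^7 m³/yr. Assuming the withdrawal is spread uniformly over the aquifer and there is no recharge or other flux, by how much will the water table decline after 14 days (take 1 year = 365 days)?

Δh ≈ 6.36 m

A = 301 hectares = 3.01 × 10^6 m²
Q = 8.98 × 10^7 m³/yr = 2.46 × 10^5 m³/d
ΔV = Q × t = 2.46 × 10^5 m³/d × 14 d = 3.444 × 10^6 m³
Δh = ΔV / (Sy × A) = 3.444 × 10^6 / (0.18 × 3.01 × 10^6) = 6.357 m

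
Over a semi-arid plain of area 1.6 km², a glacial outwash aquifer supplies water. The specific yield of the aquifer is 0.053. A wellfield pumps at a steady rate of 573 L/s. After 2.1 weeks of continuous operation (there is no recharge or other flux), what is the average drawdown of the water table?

A = 1.6 km² = 1.6 × 10^6 m²
Q = 573 L/s = 49510 m³/d
t = 2.1 weeks = 14.7 d
ΔV = Q × t = 49510 m³/d × 14.7 d = 7.278 × 10^5 m³
Δh = ΔV / (Sy × A) = 7.278 × 10^5 / (0.053 × 1.6 × 10^6) = 8.582 m

Δh ≈ 8.58 m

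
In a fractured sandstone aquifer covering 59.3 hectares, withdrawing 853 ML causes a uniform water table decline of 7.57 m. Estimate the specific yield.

Sy ≈ 0.19

A = 59.3 hectares = 5.93 × 10^5 m²
ΔV = 853 ML = 8.53 × 10^5 m³
Sy = ΔV / (A × Δh) = 8.53 × 10^5 m³ / (5.93 × 10^5 m² × 7.57 m) = 0.19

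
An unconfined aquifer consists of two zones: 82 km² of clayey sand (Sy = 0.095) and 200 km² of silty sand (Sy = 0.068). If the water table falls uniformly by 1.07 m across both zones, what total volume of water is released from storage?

ΔV ≈ 2.29 × 10^7 m³

A₁ = 82 km² = 8.2 × 10^7 m²; A₂ = 200 km² = 2 × 10^8 m²
ΔV₁ = 0.095 × 8.2 × 10^7 × 1.07 = 8.335 × 10^6 m³
ΔV₂ = 0.068 × 2 × 10^8 × 1.07 = 1.455 × 10^7 m³
ΔV = ΔV₁ + ΔV₂ = 2.289 × 10^7 m³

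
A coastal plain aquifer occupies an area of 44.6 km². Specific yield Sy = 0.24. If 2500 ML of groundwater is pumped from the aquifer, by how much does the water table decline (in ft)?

A = 44.6 km² = 4.46 × 10^7 m²
ΔV = 2500 ML = 2.5 × 10^6 m³
Δh = ΔV / (Sy × A) = 2.5 × 10^6 m³ / (0.24 × 4.46 × 10^7 m²) = 0.2336 m
Δh = 0.2336 m = 0.7663 ft

Δh ≈ 0.766 ft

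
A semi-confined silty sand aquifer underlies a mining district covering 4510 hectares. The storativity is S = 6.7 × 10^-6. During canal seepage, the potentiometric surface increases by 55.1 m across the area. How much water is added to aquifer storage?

A = 4510 hectares = 4.51 × 10^7 m²
ΔV = S × A × Δh = 6.7 × 10^-6 × 4.51 × 10^7 m² × 55.1 m = 16650 m³

ΔV ≈ 16600 m³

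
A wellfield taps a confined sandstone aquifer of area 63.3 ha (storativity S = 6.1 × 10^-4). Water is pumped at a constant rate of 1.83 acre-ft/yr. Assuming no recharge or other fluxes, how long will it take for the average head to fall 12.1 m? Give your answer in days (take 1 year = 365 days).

A = 63.3 ha = 6.33 × 10^5 m²
ΔV = S × A × Δh = 6.1 × 10^-4 × 6.33 × 10^5 × 12.1 = 4672 m³
Q = 1.83 acre-ft/yr = 6.184 m³/d
t = ΔV / Q = 4672 m³ / 6.184 m³/d = 755.5 d

t ≈ 755 days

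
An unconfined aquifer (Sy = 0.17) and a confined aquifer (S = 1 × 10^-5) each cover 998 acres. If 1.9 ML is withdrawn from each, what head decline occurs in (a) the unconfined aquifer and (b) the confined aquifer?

A = 998 acres = 4.039 × 10^6 m²
ΔV = 1.9 ML = 1900 m³
Unconfined: Δh_u = ΔV/(Sy·A) = 1900/(0.17 × 4.039 × 10^6) = 0.002767 m
Confined: Δh_c = ΔV/(S·A) = 1900/(1 × 10^-5 × 4.039 × 10^6) = 47.04 m

Δh_u ≈ 0.00277 m; Δh_c ≈ 47 m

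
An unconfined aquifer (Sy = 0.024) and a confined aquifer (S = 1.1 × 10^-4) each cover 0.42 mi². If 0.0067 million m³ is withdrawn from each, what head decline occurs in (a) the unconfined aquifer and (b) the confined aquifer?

Δh_u ≈ 0.257 m; Δh_c ≈ 56 m

A = 0.42 mi² = 1.088 × 10^6 m²
ΔV = 0.0067 million m³ = 6700 m³
Unconfined: Δh_u = ΔV/(Sy·A) = 6700/(0.024 × 1.088 × 10^6) = 0.2566 m
Confined: Δh_c = ΔV/(S·A) = 6700/(1.1 × 10^-4 × 1.088 × 10^6) = 55.99 m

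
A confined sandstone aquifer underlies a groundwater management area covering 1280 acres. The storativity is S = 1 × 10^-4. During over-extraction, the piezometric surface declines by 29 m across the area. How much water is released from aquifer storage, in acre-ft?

ΔV ≈ 12.2 acre-ft

A = 1280 acres = 5.18 × 10^6 m²
ΔV = S × A × Δh = 1 × 10^-4 × 5.18 × 10^6 m² × 29 m = 15020 m³
ΔV = 15020 m³ = 12.18 acre-ft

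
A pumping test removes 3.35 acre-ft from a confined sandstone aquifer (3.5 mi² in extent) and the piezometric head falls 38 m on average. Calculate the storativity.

S ≈ 1.2 × 10^-5

A = 3.5 mi² = 9.065 × 10^6 m²
ΔV = 3.35 acre-ft = 4132 m³
S = ΔV / (A × Δh) = 4132 m³ / (9.065 × 10^6 m² × 38 m) = 1.2 × 10^-5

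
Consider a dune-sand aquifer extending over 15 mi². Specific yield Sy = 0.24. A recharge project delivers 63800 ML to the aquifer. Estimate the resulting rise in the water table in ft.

Δh ≈ 22.4 ft

A = 15 mi² = 3.885 × 10^7 m²
ΔV = 63800 ML = 6.38 × 10^7 m³
Δh = ΔV / (Sy × A) = 6.38 × 10^7 m³ / (0.24 × 3.885 × 10^7 m²) = 6.843 m
Δh = 6.843 m = 22.45 ft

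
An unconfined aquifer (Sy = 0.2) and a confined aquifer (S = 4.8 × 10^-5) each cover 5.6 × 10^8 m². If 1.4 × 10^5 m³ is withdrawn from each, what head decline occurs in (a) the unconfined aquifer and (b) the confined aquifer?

Δh_u ≈ 0.00125 m; Δh_c ≈ 5.21 m

Unconfined: Δh_u = ΔV/(Sy·A) = 1.4 × 10^5/(0.2 × 5.6 × 10^8) = 0.00125 m
Confined: Δh_c = ΔV/(S·A) = 1.4 × 10^5/(4.8 × 10^-5 × 5.6 × 10^8) = 5.208 m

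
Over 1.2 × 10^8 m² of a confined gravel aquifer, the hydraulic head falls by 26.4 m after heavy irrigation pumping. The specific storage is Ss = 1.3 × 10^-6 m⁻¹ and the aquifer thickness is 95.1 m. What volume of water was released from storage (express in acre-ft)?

ΔV ≈ 318 acre-ft

S = Ss × b = 1.3 × 10^-6 m⁻¹ × 95.1 m = 1.236 × 10^-4
ΔV = S × A × Δh = 1.236 × 10^-4 × 1.2 × 10^8 m² × 26.4 m = 3.917 × 10^5 m³
ΔV = 3.917 × 10^5 m³ = 317.5 acre-ft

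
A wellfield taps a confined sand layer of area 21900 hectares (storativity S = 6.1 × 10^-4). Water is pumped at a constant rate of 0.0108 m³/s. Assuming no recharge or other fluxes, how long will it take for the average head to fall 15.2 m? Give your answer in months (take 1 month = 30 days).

A = 21900 hectares = 2.19 × 10^8 m²
ΔV = S × A × Δh = 6.1 × 10^-4 × 2.19 × 10^8 × 15.2 = 2.031 × 10^6 m³
Q = 0.0108 m³/s = 933.1 m³/d
t = ΔV / Q = 2.031 × 10^6 m³ / 933.1 m³/d = 2176 d
t = 2176 d ≈ 72.54 months

t ≈ 72.5 months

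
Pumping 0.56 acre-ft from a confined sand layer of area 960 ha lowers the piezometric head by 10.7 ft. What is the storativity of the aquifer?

S ≈ 2.2 × 10^-5

A = 960 ha = 9.6 × 10^6 m²
Δh = 10.7 ft = 3.261 m
ΔV = 0.56 acre-ft = 690.7 m³
S = ΔV / (A × Δh) = 690.7 m³ / (9.6 × 10^6 m² × 3.261 m) = 2.206 × 10^-5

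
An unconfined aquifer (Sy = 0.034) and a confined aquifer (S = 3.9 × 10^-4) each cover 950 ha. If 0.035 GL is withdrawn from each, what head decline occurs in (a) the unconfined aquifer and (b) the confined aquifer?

A = 950 ha = 9.5 × 10^6 m²
ΔV = 0.035 GL = 35000 m³
Unconfined: Δh_u = ΔV/(Sy·A) = 35000/(0.034 × 9.5 × 10^6) = 0.1084 m
Confined: Δh_c = ΔV/(S·A) = 35000/(3.9 × 10^-4 × 9.5 × 10^6) = 9.447 m

Δh_u ≈ 0.108 m; Δh_c ≈ 9.45 m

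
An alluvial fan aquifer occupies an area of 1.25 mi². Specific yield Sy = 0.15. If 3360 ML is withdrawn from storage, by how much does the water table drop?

Δh ≈ 6.92 m

A = 1.25 mi² = 3.237 × 10^6 m²
ΔV = 3360 ML = 3.36 × 10^6 m³
Δh = ΔV / (Sy × A) = 3.36 × 10^6 m³ / (0.15 × 3.237 × 10^6 m²) = 6.919 m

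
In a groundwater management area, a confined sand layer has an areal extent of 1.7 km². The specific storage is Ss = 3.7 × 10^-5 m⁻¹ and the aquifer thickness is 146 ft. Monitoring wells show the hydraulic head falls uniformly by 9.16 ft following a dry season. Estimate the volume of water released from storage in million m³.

b = 146 ft = 44.5 m
S = Ss × b = 3.7 × 10^-5 m⁻¹ × 44.5 m = 1.647 × 10^-3
A = 1.7 km² = 1.7 × 10^6 m²
Δh = 9.16 ft = 2.792 m
ΔV = S × A × Δh = 0.001647 × 1.7 × 10^6 m² × 2.792 m = 7815 m³
ΔV = 7815 m³ = 0.007815 million m³

ΔV ≈ 0.00781 million m³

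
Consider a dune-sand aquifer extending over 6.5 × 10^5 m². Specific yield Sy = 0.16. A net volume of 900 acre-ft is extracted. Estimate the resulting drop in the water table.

ΔV = 900 acre-ft = 1.11 × 10^6 m³
Δh = ΔV / (Sy × A) = 1.11 × 10^6 m³ / (0.16 × 6.5 × 10^5 m²) = 10.67 m

Δh ≈ 10.7 m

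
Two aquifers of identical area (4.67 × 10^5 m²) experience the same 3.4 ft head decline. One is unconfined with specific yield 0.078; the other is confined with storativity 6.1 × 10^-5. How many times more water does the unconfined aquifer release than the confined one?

ΔV_u / ΔV_c ≈ 1280

Δh = 3.4 ft = 1.036 m
Unconfined: ΔV_u = Sy × A × Δh = 0.078 × 4.67 × 10^5 × 1.036 = 37750 m³
Confined: ΔV_c = S × A × Δh = 6.1 × 10^-5 × 4.67 × 10^5 × 1.036 = 29.52 m³
Ratio = ΔV_u / ΔV_c = Sy / S = 0.078 / 6.1 × 10^-5 = 1279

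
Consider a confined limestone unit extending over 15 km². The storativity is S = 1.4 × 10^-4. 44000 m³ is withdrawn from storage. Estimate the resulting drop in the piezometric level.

A = 15 km² = 1.5 × 10^7 m²
Δh = ΔV / (S × A) = 44000 m³ / (1.4 × 10^-4 × 1.5 × 10^7 m²) = 20.95 m

Δh ≈ 21 m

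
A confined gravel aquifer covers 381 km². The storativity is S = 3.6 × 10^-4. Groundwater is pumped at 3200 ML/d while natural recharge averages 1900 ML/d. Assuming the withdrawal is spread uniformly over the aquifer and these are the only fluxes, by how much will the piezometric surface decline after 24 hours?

A = 381 km² = 3.81 × 10^8 m²
Net abstraction = 3200 − 1900 = 1300 ML/d
Q_net = 1300 ML/d = 1.3 × 10^6 m³/d
t = 24 hours = 1 d
ΔV = Q × t = 1.3 × 10^6 m³/d × 1 d = 1.3 × 10^6 m³
Δh = ΔV / (S × A) = 1.3 × 10^6 / (3.6 × 10^-4 × 3.81 × 10^8) = 9.478 m

Δh ≈ 9.48 m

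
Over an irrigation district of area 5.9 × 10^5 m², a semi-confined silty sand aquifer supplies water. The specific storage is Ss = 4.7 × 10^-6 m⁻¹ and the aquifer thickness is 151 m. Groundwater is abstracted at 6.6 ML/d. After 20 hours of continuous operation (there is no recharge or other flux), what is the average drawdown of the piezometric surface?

S = Ss × b = 4.7 × 10^-6 m⁻¹ × 151 m = 7.097 × 10^-4
Q = 6.6 ML/d = 6600 m³/d
t = 20 hours = 0.8333 d
ΔV = Q × t = 6600 m³/d × 0.8333 d = 5500 m³
Δh = ΔV / (S × A) = 5500 / (7.097 × 10^-4 × 5.9 × 10^5) = 13.14 m

Δh ≈ 13.1 m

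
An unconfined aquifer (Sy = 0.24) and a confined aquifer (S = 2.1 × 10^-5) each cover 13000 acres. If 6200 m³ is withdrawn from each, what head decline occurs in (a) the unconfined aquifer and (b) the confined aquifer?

A = 13000 acres = 5.261 × 10^7 m²
Unconfined: Δh_u = ΔV/(Sy·A) = 6200/(0.24 × 5.261 × 10^7) = 4.91 × 10^-4 m
Confined: Δh_c = ΔV/(S·A) = 6200/(2.1 × 10^-5 × 5.261 × 10^7) = 5.612 m

Δh_u ≈ 4.91 × 10^-4 m; Δh_c ≈ 5.61 m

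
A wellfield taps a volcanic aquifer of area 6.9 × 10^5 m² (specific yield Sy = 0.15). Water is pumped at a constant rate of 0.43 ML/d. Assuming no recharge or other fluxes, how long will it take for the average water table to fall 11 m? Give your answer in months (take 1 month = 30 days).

ΔV = Sy × A × Δh = 0.15 × 6.9 × 10^5 × 11 = 1.139 × 10^6 m³
Q = 0.43 ML/d = 430 m³/d
t = ΔV / Q = 1.139 × 10^6 m³ / 430 m³/d = 2648 d
t = 2648 d ≈ 88.26 months

t ≈ 88.3 months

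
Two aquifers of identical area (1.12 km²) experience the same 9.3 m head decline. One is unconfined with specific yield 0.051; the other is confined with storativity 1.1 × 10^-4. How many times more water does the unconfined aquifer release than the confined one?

A = 1.12 km² = 1.12 × 10^6 m²
Unconfined: ΔV_u = Sy × A × Δh = 0.051 × 1.12 × 10^6 × 9.3 = 5.312 × 10^5 m³
Confined: ΔV_c = S × A × Δh = 1.1 × 10^-4 × 1.12 × 10^6 × 9.3 = 1146 m³
Ratio = ΔV_u / ΔV_c = Sy / S = 0.051 / 1.1 × 10^-4 = 463.6

ΔV_u / ΔV_c ≈ 464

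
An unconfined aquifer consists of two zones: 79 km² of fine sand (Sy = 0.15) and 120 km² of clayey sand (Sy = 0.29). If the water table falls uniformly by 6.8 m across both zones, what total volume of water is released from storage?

A₁ = 79 km² = 7.9 × 10^7 m²; A₂ = 120 km² = 1.2 × 10^8 m²
ΔV₁ = 0.15 × 7.9 × 10^7 × 6.8 = 8.058 × 10^7 m³
ΔV₂ = 0.29 × 1.2 × 10^8 × 6.8 = 2.366 × 10^8 m³
ΔV = ΔV₁ + ΔV₂ = 3.172 × 10^8 m³

ΔV ≈ 3.17 × 10^8 m³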